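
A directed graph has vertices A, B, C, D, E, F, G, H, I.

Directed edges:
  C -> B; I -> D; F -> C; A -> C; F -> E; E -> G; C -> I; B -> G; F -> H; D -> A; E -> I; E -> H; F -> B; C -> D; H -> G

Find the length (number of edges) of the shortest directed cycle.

3

For each vertex v, BFS finds the shortest path from v back to v.
The shortest such closed walk is C → D → A → C, length 3.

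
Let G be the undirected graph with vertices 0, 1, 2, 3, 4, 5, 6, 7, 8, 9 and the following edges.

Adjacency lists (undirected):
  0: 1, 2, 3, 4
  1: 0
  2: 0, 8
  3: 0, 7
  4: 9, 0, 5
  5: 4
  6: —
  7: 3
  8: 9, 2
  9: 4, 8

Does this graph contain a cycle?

Yes

DFS, tracking each vertex's parent; an edge to a visited non-parent vertex closes a cycle.
Start from 2:
visit 2 (parent –)
  visit 0 (parent 2)
    visit 1 (parent 0)
      1–0: parent, skip
    0–2: parent, skip
    visit 3 (parent 0)
      3–0: parent, skip
      visit 7 (parent 3)
        7–3: parent, skip
    visit 4 (parent 0)
      visit 9 (parent 4)
        9–4: parent, skip
        visit 8 (parent 9)
          8–9: parent, skip
          8–2: 2 visited and ≠ parent → cycle
Cycle: 2 – 0 – 4 – 9 – 8 – 2.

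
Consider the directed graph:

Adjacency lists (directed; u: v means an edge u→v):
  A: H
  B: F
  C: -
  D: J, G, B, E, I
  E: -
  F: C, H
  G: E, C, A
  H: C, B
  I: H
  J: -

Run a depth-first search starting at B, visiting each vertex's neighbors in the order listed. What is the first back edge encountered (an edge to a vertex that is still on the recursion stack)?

H->B

DFS from B (visiting each vertex's neighbors in the order listed); mark gray on enter, black on exit:
B gray
  F gray
    C gray
    C black
    H gray
      H→C: C black — skip
      H→B: B is gray → back edge
First back edge: H → B.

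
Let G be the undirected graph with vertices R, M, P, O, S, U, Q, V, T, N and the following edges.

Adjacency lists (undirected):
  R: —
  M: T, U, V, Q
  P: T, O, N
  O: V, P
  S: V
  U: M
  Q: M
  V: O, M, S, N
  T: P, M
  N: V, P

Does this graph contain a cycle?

DFS, tracking each vertex's parent; an edge to a visited non-parent vertex closes a cycle.
Start from M:
visit M (parent –)
  visit T (parent M)
    visit P (parent T)
      P–T: parent, skip
      visit O (parent P)
        visit V (parent O)
          V–O: parent, skip
          V–M: M visited and ≠ parent → cycle
Cycle: M – T – P – O – V – M.

Yes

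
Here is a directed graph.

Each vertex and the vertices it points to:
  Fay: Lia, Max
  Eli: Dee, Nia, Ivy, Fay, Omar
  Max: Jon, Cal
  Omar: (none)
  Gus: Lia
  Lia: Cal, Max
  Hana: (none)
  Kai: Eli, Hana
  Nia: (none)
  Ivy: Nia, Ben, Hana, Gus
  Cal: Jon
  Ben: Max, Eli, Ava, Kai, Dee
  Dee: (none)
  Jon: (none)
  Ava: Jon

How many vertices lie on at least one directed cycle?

4

A vertex is on a directed cycle iff it belongs to a strongly connected component of size ≥ 2 (or has a self-loop).
The vertices on cycles are {Ben, Eli, Ivy, Kai} — 4 in total.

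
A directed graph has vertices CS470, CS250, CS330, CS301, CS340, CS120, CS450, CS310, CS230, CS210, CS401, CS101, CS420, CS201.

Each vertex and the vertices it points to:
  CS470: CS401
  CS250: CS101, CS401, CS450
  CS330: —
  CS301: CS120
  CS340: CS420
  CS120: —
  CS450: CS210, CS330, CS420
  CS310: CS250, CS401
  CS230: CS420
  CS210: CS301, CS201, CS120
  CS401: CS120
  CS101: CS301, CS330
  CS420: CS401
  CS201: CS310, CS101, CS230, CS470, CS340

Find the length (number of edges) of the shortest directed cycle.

5

For each vertex v, BFS finds the shortest path from v back to v.
The shortest such closed walk is CS201 → CS310 → CS250 → CS450 → CS210 → CS201, length 5.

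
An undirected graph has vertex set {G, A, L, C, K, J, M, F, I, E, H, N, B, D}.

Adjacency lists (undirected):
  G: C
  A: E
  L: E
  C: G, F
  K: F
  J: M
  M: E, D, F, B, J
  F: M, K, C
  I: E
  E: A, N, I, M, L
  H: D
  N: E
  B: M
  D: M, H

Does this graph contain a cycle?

DFS, tracking each vertex's parent; an edge to a visited non-parent vertex closes a cycle.
Start from M:
visit M (parent –)
  visit E (parent M)
    visit A (parent E)
      A–E: parent, skip
    visit N (parent E)
      N–E: parent, skip
    visit I (parent E)
      I–E: parent, skip
    E–M: parent, skip
    visit L (parent E)
      L–E: parent, skip
  visit D (parent M)
    D–M: parent, skip
    visit H (parent D)
      H–D: parent, skip
  visit F (parent M)
    F–M: parent, skip
    visit K (parent F)
      K–F: parent, skip
    visit C (parent F)
      visit G (parent C)
        G–C: parent, skip
      C–F: parent, skip
  visit B (parent M)
    B–M: parent, skip
  visit J (parent M)
    J–M: parent, skip
No non-parent visited neighbor found — the graph is a forest.

No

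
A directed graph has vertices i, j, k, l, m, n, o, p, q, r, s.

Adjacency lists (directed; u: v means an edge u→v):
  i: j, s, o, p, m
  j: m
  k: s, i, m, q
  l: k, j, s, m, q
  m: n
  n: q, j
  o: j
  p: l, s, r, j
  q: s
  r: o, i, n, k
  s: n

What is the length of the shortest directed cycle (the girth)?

For each vertex v, BFS finds the shortest path from v back to v.
The shortest such closed walk is p → r → i → p, length 3.

3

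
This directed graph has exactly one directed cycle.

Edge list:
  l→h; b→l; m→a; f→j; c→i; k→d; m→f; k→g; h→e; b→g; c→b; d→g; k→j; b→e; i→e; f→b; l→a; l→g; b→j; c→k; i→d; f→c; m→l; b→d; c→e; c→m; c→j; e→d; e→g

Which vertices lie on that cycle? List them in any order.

DFS with gray/black marking from f:
f gray
  b gray
    l gray
      h gray
        e gray
          d gray
            g gray
            g black
          d black
          e→g: g black — skip
        e black
      h black
      l→g: g black — skip
      a gray
      a black
    l black
    b→g: g black — skip
    b→e: e black — skip
    b→d: d black — skip
    j gray
    j black
  b black
  c gray
    c→e: e black — skip
    m gray
      m→a: a black — skip
      m→f: f is gray → back edge
Back edge closes the cycle f → c → m → f; its vertices are {c, f, m}.

c, f, m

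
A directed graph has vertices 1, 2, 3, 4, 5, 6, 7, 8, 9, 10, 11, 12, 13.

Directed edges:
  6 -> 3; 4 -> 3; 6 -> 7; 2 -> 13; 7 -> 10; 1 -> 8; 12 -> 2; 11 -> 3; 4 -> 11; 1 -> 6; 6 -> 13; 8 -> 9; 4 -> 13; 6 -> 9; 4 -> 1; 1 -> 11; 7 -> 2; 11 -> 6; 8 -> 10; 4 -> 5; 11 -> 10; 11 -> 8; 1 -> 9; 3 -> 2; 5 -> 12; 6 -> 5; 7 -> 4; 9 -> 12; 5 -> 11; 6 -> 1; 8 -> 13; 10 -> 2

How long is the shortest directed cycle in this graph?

2

For each vertex v, BFS finds the shortest path from v back to v.
The shortest such closed walk is 1 → 6 → 1, length 2.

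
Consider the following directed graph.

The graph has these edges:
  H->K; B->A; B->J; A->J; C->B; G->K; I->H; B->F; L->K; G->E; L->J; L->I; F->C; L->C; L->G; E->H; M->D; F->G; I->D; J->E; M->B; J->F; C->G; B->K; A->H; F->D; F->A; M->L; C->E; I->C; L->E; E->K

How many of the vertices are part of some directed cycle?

A vertex is on a directed cycle iff it belongs to a strongly connected component of size ≥ 2 (or has a self-loop).
The vertices on cycles are {A, B, C, F, J} — 5 in total.

5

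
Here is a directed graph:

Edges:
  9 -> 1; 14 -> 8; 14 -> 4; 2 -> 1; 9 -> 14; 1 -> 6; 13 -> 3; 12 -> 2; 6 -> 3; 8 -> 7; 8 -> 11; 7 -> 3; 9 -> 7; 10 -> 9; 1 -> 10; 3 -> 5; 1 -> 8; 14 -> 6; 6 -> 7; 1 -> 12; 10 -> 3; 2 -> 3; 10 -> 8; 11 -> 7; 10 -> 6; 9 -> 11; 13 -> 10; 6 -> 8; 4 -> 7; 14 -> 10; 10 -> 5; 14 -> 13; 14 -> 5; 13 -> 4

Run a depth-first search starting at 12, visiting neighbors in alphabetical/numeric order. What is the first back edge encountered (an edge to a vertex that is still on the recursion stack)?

9→1

DFS from 12 (visiting neighbors in alphabetical/numeric order); mark gray on enter, black on exit:
12 gray
  2 gray
    1 gray
      6 gray
        3 gray
          5 gray
          5 black
        3 black
        7 gray
          7→3: 3 black — skip
        7 black
        8 gray
          8→7: 7 black — skip
          11 gray
            11→7: 7 black — skip
          11 black
        8 black
      6 black
      1→8: 8 black — skip
      10 gray
        10→3: 3 black — skip
        10→5: 5 black — skip
        10→6: 6 black — skip
        10→8: 8 black — skip
        9 gray
          9→1: 1 is gray → back edge
First back edge: 9 → 1.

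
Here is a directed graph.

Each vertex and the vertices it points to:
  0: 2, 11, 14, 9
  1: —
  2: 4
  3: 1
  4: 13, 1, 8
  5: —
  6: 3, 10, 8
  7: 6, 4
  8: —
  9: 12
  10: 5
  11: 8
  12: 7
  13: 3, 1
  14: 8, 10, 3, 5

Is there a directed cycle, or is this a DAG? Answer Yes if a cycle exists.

No

DFS with white/gray/black marking, starting from 12:
12 gray
  7 gray
    6 gray
      3 gray
        1 gray
        1 black
      3 black
      10 gray
        5 gray
        5 black
      10 black
      8 gray
      8 black
    6 black
    4 gray
      13 gray
        13→3: 3 black — skip
        13→1: 1 black — skip
      13 black
      4→1: 1 black — skip
      4→8: 8 black — skip
    4 black
  7 black
12 black
0 gray
  2 gray
    2→4: 4 black — skip
  2 black
  11 gray
    11→8: 8 black — skip
  11 black
  14 gray
    14→8: 8 black — skip
    14→10: 10 black — skip
    14→3: 3 black — skip
    14→5: 5 black — skip
  14 black
  9 gray
    9→12: 12 black — skip
  9 black
0 black
Every edge goes to a white or black vertex — no back edge, so the graph is acyclic.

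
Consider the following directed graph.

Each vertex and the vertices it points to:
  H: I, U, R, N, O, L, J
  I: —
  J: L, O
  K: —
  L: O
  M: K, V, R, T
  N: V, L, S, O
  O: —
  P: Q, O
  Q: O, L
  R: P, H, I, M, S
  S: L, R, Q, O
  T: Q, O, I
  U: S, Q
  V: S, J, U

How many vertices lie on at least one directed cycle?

7

A vertex is on a directed cycle iff it belongs to a strongly connected component of size ≥ 2 (or has a self-loop).
The vertices on cycles are {H, M, N, R, S, U, V} — 7 in total.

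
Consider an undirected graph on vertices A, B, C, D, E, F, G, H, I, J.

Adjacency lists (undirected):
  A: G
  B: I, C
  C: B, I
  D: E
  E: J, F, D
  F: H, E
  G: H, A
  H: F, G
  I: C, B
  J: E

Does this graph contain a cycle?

DFS, tracking each vertex's parent; an edge to a visited non-parent vertex closes a cycle.
Start from A:
visit A (parent –)
  visit G (parent A)
    visit H (parent G)
      visit F (parent H)
        F–H: parent, skip
        visit E (parent F)
          visit J (parent E)
            J–E: parent, skip
          E–F: parent, skip
          visit D (parent E)
            D–E: parent, skip
      H–G: parent, skip
    G–A: parent, skip
visit B (parent –)
  visit I (parent B)
    visit C (parent I)
      C–B: B visited and ≠ parent → cycle
Cycle: B – I – C – B.

Yes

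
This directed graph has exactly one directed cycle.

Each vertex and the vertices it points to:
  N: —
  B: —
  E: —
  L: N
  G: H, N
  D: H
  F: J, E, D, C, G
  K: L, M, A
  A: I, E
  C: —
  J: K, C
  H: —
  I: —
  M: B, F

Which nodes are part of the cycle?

F, J, K, M

DFS with gray/black marking from M:
M gray
  B gray
  B black
  F gray
    J gray
      K gray
        L gray
          N gray
          N black
        L black
        K→M: M is gray → back edge
Back edge closes the cycle M → F → J → K → M; its vertices are {F, J, K, M}.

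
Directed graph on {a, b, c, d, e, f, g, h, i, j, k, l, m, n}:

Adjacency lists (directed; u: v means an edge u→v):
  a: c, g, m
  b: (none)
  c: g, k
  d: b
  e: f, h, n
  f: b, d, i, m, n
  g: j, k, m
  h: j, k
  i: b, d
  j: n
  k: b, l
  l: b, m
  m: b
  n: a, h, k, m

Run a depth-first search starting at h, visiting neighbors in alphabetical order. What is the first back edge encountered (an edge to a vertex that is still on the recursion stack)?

g→j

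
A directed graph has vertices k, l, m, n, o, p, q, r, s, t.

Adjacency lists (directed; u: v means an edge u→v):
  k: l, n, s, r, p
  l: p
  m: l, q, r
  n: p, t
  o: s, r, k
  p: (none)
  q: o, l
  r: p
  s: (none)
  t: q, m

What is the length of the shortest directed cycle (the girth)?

5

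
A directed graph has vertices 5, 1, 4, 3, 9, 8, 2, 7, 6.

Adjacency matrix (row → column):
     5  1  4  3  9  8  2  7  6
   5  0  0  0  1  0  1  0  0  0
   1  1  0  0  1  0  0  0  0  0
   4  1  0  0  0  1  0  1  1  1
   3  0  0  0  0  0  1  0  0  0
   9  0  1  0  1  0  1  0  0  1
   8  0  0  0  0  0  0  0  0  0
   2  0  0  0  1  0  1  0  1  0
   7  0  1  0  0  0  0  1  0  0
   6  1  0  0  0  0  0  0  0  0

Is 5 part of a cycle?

5 lies on a cycle iff there is a path from 5 back to itself.
Exploring from 5, it never reaches itself; equivalently, its strongly connected component is a singleton.

No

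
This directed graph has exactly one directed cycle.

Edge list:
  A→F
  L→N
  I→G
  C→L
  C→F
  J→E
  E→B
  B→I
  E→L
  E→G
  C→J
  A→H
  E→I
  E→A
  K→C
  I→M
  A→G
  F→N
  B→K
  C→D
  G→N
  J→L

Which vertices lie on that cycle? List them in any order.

DFS with gray/black marking from E:
E gray
  I gray
    G gray
      N gray
      N black
    G black
    M gray
    M black
  I black
  E→G: G black — skip
  B gray
    B→I: I black — skip
    K gray
      C gray
        F gray
          F→N: N black — skip
        F black
        J gray
          J→E: E is gray → back edge
Back edge closes the cycle E → B → K → C → J → E; its vertices are {B, C, E, J, K}.

B, C, E, J, K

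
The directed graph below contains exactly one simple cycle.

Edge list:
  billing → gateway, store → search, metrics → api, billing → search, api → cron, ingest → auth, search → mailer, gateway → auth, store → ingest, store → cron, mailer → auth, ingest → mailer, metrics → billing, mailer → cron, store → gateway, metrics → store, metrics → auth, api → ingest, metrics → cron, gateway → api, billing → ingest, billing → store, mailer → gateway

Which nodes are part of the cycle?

api, ingest, mailer, gateway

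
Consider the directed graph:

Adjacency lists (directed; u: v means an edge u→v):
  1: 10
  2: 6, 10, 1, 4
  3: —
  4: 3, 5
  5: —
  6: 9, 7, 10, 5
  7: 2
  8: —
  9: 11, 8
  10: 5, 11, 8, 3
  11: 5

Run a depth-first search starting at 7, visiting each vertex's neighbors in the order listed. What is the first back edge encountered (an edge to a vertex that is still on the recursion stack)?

6→7

DFS from 7 (visiting each vertex's neighbors in the order listed); mark gray on enter, black on exit:
7 gray
  2 gray
    6 gray
      9 gray
        11 gray
          5 gray
          5 black
        11 black
        8 gray
        8 black
      9 black
      6→7: 7 is gray → back edge
First back edge: 6 → 7.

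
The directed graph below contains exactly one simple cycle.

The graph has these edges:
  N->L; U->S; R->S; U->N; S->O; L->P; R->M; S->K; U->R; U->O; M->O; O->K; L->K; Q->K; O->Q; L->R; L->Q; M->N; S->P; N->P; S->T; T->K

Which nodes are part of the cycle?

DFS with gray/black marking from R:
R gray
  M gray
    O gray
      Q gray
        K gray
        K black
      Q black
      O→K: K black — skip
    O black
    N gray
      P gray
      P black
      L gray
        L→K: K black — skip
        L→Q: Q black — skip
        L→R: R is gray → back edge
Back edge closes the cycle R → M → N → L → R; its vertices are {L, M, N, R}.

L, M, N, R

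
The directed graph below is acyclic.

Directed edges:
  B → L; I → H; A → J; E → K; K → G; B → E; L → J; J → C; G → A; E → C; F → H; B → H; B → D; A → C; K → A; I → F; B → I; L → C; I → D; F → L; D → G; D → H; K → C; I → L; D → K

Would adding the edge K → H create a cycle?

Adding K→H creates a cycle iff H can already reach K.
Explore from H: no path reaches K. The graph stays acyclic.

No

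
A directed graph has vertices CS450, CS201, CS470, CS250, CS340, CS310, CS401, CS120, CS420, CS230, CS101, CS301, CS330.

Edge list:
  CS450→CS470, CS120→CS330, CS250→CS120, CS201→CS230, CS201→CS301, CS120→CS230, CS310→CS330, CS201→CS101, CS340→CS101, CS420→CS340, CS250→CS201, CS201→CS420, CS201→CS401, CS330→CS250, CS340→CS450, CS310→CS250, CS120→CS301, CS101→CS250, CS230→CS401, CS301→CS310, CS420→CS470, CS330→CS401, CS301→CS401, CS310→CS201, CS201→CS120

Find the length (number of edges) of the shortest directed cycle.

3

For each vertex v, BFS finds the shortest path from v back to v.
The shortest such closed walk is CS310 → CS201 → CS301 → CS310, length 3.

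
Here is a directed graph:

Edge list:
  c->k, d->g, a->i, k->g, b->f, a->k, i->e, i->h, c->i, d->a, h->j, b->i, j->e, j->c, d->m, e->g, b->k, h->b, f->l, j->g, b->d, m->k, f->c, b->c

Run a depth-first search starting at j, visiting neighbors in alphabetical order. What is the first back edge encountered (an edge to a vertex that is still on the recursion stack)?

b->c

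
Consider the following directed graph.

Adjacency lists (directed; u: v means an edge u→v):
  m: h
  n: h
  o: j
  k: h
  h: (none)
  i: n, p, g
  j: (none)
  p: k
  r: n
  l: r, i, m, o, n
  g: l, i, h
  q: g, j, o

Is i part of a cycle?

Yes

i is on a cycle iff i can reach itself via ≥1 edge.
i → g → i — yes.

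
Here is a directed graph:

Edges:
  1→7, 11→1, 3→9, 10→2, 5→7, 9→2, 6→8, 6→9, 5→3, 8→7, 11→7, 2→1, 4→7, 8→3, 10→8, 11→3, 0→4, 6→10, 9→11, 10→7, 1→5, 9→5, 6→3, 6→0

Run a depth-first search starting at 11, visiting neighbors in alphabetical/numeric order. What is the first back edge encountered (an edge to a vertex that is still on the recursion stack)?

2→1

DFS from 11 (visiting neighbors in alphabetical/numeric order); mark gray on enter, black on exit:
11 gray
  1 gray
    5 gray
      3 gray
        9 gray
          2 gray
            2→1: 1 is gray → back edge
First back edge: 2 → 1.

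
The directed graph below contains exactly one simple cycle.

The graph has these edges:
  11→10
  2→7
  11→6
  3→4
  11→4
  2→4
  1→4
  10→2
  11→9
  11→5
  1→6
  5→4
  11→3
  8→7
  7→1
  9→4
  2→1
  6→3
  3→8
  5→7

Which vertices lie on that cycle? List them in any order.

DFS with gray/black marking from 6:
6 gray
  3 gray
    4 gray
    4 black
    8 gray
      7 gray
        1 gray
          1→4: 4 black — skip
          1→6: 6 is gray → back edge
Back edge closes the cycle 6 → 3 → 8 → 7 → 1 → 6; its vertices are {1, 3, 6, 7, 8}.

1, 3, 6, 7, 8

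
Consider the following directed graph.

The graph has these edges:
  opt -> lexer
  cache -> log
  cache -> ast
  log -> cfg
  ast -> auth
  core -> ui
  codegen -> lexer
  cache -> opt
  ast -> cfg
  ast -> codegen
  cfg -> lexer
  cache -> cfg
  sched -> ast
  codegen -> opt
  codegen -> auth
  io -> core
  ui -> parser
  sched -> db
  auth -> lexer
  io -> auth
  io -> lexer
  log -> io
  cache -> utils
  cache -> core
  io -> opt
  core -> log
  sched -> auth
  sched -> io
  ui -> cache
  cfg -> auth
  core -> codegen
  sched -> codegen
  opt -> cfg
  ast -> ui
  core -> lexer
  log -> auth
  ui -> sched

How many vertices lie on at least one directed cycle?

A vertex is on a directed cycle iff it belongs to a strongly connected component of size ≥ 2 (or has a self-loop).
The vertices on cycles are {io, ui, ast, log, core, cache, sched} — 7 in total.

7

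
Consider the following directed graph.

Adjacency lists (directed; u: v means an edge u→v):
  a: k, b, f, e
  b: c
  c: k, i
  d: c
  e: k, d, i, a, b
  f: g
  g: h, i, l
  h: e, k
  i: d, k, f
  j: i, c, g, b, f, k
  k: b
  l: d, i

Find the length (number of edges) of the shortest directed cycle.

2

For each vertex v, BFS finds the shortest path from v back to v.
The shortest such closed walk is e → a → e, length 2.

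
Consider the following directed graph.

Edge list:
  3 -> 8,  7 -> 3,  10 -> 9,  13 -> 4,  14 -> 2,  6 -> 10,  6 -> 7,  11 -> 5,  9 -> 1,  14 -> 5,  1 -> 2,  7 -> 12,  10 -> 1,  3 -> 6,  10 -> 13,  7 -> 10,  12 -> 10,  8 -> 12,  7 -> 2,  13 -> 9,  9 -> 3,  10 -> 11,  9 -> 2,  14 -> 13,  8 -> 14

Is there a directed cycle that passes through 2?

No

2 lies on a cycle iff there is a path from 2 back to itself.
Exploring from 2, it never reaches itself; equivalently, its strongly connected component is a singleton.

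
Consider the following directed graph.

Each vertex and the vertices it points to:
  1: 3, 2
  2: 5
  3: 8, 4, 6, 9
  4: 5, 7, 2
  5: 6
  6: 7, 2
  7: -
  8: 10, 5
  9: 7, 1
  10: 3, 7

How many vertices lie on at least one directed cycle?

8

A vertex is on a directed cycle iff it belongs to a strongly connected component of size ≥ 2 (or has a self-loop).
The vertices on cycles are {1, 2, 3, 5, 6, 8, 9, 10} — 8 in total.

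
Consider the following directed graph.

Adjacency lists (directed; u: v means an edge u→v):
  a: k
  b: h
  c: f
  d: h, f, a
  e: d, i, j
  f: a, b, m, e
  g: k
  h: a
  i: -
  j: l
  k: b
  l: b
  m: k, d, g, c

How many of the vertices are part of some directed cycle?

A vertex is on a directed cycle iff it belongs to a strongly connected component of size ≥ 2 (or has a self-loop).
The vertices on cycles are {a, b, c, d, e, f, h, k, m} — 9 in total.

9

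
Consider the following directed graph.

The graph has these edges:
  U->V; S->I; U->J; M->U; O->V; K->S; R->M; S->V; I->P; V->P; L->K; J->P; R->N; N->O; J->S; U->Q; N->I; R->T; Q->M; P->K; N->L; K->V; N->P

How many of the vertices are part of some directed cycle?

A vertex is on a directed cycle iff it belongs to a strongly connected component of size ≥ 2 (or has a self-loop).
The vertices on cycles are {I, K, M, P, Q, S, U, V} — 8 in total.

8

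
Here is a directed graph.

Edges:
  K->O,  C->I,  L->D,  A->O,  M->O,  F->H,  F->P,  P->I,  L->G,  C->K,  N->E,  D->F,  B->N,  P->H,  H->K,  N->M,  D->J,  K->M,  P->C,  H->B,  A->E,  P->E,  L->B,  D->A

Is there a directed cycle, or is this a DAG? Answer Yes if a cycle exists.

DFS with white/gray/black marking, starting from L:
L gray
  B gray
    N gray
      M gray
        O gray
        O black
      M black
      E gray
      E black
    N black
  B black
  G gray
  G black
  D gray
    A gray
      A→E: E black — skip
      A→O: O black — skip
    A black
    J gray
    J black
    F gray
      P gray
        H gray
          K gray
            K→M: M black — skip
            K→O: O black — skip
          K black
          H→B: B black — skip
        H black
        C gray
          I gray
          I black
          C→K: K black — skip
        C black
        P→I: I black — skip
        P→E: E black — skip
      P black
      F→H: H black — skip
    F black
  D black
L black
Every edge goes to a white or black vertex — no back edge, so the graph is acyclic.

No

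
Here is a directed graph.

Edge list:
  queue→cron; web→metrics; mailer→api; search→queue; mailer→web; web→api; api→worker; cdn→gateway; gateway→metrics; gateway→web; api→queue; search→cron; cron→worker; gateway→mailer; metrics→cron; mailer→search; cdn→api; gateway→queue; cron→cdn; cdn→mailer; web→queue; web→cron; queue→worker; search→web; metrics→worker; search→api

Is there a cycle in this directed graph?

DFS with white/gray/black marking, starting from metrics:
metrics gray
  worker gray
  worker black
  cron gray
    cdn gray
      api gray
        queue gray
          queue→worker: worker black — skip
          queue→cron: cron is gray → back edge
Back edge found, so a cycle exists: cron → cdn → api → queue → cron.

Yes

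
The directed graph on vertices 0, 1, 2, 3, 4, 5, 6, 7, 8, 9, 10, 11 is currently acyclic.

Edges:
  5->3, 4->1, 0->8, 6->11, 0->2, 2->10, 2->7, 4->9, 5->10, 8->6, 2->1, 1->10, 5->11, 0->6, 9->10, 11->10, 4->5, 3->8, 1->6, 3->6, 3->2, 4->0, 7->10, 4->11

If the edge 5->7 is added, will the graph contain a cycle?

Adding 5→7 creates a cycle iff 7 can already reach 5.
Explore from 7: no path reaches 5. The graph stays acyclic.

No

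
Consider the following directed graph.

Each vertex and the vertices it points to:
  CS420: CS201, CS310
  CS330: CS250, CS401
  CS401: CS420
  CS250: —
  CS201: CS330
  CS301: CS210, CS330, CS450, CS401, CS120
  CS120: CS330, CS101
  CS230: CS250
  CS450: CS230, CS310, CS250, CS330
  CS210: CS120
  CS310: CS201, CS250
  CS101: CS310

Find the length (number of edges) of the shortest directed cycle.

4

For each vertex v, BFS finds the shortest path from v back to v.
The shortest such closed walk is CS401 → CS420 → CS201 → CS330 → CS401, length 4.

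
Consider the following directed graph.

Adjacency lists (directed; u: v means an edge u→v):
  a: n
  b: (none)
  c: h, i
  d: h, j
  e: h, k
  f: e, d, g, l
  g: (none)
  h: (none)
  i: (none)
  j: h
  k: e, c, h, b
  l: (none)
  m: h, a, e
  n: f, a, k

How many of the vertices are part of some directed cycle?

4

A vertex is on a directed cycle iff it belongs to a strongly connected component of size ≥ 2 (or has a self-loop).
The vertices on cycles are {a, e, k, n} — 4 in total.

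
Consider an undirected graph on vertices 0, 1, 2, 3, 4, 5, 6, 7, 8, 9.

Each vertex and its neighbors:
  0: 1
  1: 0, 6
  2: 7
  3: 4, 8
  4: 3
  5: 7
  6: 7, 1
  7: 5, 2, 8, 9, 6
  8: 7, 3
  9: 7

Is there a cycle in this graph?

DFS, tracking each vertex's parent; an edge to a visited non-parent vertex closes a cycle.
Start from 2:
visit 2 (parent –)
  visit 7 (parent 2)
    visit 5 (parent 7)
      5–7: parent, skip
    7–2: parent, skip
    visit 8 (parent 7)
      8–7: parent, skip
      visit 3 (parent 8)
        visit 4 (parent 3)
          4–3: parent, skip
        3–8: parent, skip
    visit 9 (parent 7)
      9–7: parent, skip
    visit 6 (parent 7)
      6–7: parent, skip
      visit 1 (parent 6)
        visit 0 (parent 1)
          0–1: parent, skip
        1–6: parent, skip
No non-parent visited neighbor found — the graph is a forest.

No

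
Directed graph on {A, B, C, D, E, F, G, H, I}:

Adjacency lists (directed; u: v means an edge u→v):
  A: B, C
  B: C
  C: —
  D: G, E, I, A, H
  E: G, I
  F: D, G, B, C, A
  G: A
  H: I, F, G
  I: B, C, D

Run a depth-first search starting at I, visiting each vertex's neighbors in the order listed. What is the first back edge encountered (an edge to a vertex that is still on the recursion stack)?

DFS from I (visiting each vertex's neighbors in the order listed); mark gray on enter, black on exit:
I gray
  B gray
    C gray
    C black
  B black
  I→C: C black — skip
  D gray
    G gray
      A gray
        A→B: B black — skip
        A→C: C black — skip
      A black
    G black
    E gray
      E→G: G black — skip
      E→I: I is gray → back edge
First back edge: E → I.

E->I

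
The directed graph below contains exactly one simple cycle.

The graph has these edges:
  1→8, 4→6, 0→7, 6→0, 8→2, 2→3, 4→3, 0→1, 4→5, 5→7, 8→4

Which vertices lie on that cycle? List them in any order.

DFS with gray/black marking from 8:
8 gray
  2 gray
    3 gray
    3 black
  2 black
  4 gray
    6 gray
      0 gray
        7 gray
        7 black
        1 gray
          1→8: 8 is gray → back edge
Back edge closes the cycle 8 → 4 → 6 → 0 → 1 → 8; its vertices are {0, 1, 4, 6, 8}.

0, 1, 4, 6, 8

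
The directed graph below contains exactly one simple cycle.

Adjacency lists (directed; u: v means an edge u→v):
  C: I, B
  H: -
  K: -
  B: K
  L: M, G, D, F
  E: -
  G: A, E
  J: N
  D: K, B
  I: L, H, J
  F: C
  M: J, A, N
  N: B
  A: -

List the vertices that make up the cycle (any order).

DFS with gray/black marking from I:
I gray
  L gray
    M gray
      J gray
        N gray
          B gray
            K gray
            K black
          B black
        N black
      J black
      A gray
      A black
      M→N: N black — skip
    M black
    G gray
      G→A: A black — skip
      E gray
      E black
    G black
    D gray
      D→K: K black — skip
      D→B: B black — skip
    D black
    F gray
      C gray
        C→I: I is gray → back edge
Back edge closes the cycle I → L → F → C → I; its vertices are {C, F, I, L}.

C, F, I, L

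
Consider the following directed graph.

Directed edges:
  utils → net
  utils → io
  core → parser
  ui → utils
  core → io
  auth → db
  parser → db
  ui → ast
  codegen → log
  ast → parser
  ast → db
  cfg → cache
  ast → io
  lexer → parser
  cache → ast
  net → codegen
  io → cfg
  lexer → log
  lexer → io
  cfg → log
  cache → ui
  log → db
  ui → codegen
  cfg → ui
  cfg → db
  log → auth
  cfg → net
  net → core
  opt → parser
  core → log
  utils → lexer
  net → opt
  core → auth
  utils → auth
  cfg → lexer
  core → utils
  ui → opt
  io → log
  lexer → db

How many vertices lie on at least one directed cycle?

9

A vertex is on a directed cycle iff it belongs to a strongly connected component of size ≥ 2 (or has a self-loop).
The vertices on cycles are {io, ui, ast, cfg, net, core, cache, lexer, utils} — 9 in total.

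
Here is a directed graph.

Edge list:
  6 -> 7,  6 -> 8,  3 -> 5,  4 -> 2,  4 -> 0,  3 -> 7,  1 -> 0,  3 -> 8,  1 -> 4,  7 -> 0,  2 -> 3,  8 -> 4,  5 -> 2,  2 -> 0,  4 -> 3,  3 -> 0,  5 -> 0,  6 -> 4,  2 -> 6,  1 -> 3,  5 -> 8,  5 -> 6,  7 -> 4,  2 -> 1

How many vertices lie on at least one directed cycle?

A vertex is on a directed cycle iff it belongs to a strongly connected component of size ≥ 2 (or has a self-loop).
The vertices on cycles are {1, 2, 3, 4, 5, 6, 7, 8} — 8 in total.

8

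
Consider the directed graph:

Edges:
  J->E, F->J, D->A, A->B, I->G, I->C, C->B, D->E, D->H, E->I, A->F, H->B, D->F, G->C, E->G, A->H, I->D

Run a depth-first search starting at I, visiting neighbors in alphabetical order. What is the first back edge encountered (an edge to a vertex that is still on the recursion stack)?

E→I

DFS from I (visiting neighbors in alphabetical order); mark gray on enter, black on exit:
I gray
  C gray
    B gray
    B black
  C black
  D gray
    A gray
      A→B: B black — skip
      F gray
        J gray
          E gray
            G gray
              G→C: C black — skip
            G black
            E→I: I is gray → back edge
First back edge: E → I.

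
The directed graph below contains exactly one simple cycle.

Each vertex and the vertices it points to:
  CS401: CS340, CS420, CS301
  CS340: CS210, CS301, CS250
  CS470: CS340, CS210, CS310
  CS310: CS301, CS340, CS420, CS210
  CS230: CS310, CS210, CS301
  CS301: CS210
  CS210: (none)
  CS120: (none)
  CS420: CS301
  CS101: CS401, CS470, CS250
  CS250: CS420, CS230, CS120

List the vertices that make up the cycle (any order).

CS230, CS250, CS310, CS340

DFS with gray/black marking from CS250:
CS250 gray
  CS420 gray
    CS301 gray
      CS210 gray
      CS210 black
    CS301 black
  CS420 black
  CS230 gray
    CS310 gray
      CS310→CS301: CS301 black — skip
      CS340 gray
        CS340→CS210: CS210 black — skip
        CS340→CS301: CS301 black — skip
        CS340→CS250: CS250 is gray → back edge
Back edge closes the cycle CS250 → CS230 → CS310 → CS340 → CS250; its vertices are {CS230, CS250, CS310, CS340}.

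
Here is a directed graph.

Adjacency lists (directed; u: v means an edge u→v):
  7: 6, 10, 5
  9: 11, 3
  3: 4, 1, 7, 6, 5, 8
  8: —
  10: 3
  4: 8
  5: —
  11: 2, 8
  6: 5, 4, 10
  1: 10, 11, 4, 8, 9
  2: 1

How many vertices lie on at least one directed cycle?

A vertex is on a directed cycle iff it belongs to a strongly connected component of size ≥ 2 (or has a self-loop).
The vertices on cycles are {1, 2, 3, 6, 7, 9, 10, 11} — 8 in total.

8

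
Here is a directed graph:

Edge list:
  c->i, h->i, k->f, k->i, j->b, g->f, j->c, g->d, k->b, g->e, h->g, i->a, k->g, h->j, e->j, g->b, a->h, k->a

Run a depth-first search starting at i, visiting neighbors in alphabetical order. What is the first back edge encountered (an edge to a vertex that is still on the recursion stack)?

c→i

DFS from i (visiting neighbors in alphabetical order); mark gray on enter, black on exit:
i gray
  a gray
    h gray
      g gray
        b gray
        b black
        d gray
        d black
        e gray
          j gray
            j→b: b black — skip
            c gray
              c→i: i is gray → back edge
First back edge: c → i.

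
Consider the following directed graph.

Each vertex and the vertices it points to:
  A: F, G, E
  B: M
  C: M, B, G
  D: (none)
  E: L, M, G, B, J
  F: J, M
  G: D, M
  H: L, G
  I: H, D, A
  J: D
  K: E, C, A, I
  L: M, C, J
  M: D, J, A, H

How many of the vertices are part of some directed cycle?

9

A vertex is on a directed cycle iff it belongs to a strongly connected component of size ≥ 2 (or has a self-loop).
The vertices on cycles are {A, B, C, E, F, G, H, L, M} — 9 in total.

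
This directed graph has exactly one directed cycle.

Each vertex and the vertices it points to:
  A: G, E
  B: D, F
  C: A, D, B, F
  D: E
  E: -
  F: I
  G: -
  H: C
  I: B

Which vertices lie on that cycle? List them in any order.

DFS with gray/black marking from B:
B gray
  D gray
    E gray
    E black
  D black
  F gray
    I gray
      I→B: B is gray → back edge
Back edge closes the cycle B → F → I → B; its vertices are {B, F, I}.

B, F, I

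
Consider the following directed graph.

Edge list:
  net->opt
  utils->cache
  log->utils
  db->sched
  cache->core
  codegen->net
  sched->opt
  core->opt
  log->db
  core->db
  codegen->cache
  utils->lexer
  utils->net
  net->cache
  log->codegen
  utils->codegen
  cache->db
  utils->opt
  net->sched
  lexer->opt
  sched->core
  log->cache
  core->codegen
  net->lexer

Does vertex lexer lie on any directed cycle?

No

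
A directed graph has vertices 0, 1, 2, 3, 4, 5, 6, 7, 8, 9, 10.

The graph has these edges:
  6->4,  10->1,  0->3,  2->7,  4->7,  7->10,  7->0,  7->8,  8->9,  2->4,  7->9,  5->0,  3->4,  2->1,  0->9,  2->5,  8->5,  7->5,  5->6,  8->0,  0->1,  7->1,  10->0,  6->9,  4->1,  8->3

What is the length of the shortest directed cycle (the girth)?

4

For each vertex v, BFS finds the shortest path from v back to v.
The shortest such closed walk is 7 → 8 → 3 → 4 → 7, length 4.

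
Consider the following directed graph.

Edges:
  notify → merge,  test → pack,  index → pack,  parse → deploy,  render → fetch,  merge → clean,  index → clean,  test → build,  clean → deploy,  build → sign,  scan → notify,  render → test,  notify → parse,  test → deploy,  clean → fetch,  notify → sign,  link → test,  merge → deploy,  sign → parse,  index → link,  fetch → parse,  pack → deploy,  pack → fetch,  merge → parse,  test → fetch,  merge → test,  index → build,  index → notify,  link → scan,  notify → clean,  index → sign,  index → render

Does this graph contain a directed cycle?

No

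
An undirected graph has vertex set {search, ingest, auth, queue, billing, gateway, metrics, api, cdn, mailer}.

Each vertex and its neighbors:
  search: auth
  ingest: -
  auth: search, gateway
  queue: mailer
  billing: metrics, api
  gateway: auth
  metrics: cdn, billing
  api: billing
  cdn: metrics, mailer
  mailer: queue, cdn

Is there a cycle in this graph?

No

DFS, tracking each vertex's parent; an edge to a visited non-parent vertex closes a cycle.
Start from search:
visit search (parent –)
  visit auth (parent search)
    auth–search: parent, skip
    visit gateway (parent auth)
      gateway–auth: parent, skip
visit ingest (parent –)
visit queue (parent –)
  visit mailer (parent queue)
    mailer–queue: parent, skip
    visit cdn (parent mailer)
      visit metrics (parent cdn)
        metrics–cdn: parent, skip
        visit billing (parent metrics)
          billing–metrics: parent, skip
          visit api (parent billing)
            api–billing: parent, skip
      cdn–mailer: parent, skip
No non-parent visited neighbor found — the graph is a forest.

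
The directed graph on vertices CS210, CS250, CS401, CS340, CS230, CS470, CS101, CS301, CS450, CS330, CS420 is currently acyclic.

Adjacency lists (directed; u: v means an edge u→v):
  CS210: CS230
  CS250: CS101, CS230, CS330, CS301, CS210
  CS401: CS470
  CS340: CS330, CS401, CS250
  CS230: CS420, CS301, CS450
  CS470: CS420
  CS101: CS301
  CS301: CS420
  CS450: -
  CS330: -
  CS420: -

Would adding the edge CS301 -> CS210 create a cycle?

Adding CS301→CS210 creates a cycle iff CS210 can already reach CS301.
Path from CS210: CS210 → CS230 → CS301.
So CS210 → … → CS301 → CS210 is a cycle.

Yes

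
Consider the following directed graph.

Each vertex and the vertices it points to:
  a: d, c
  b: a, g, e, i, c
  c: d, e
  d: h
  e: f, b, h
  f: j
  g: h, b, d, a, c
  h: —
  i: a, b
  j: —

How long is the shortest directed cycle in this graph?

For each vertex v, BFS finds the shortest path from v back to v.
The shortest such closed walk is i → b → i, length 2.

2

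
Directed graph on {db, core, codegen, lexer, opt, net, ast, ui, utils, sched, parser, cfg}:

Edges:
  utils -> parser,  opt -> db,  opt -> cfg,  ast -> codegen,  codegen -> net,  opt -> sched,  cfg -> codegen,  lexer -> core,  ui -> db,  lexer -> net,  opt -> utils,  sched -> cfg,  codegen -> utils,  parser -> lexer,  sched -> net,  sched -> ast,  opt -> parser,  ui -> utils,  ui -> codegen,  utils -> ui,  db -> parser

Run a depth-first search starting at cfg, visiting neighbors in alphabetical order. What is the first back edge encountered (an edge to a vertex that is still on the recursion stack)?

ui→codegen

DFS from cfg (visiting neighbors in alphabetical order); mark gray on enter, black on exit:
cfg gray
  codegen gray
    net gray
    net black
    utils gray
      parser gray
        lexer gray
          core gray
          core black
          lexer→net: net black — skip
        lexer black
      parser black
      ui gray
        ui→codegen: codegen is gray → back edge
First back edge: ui → codegen.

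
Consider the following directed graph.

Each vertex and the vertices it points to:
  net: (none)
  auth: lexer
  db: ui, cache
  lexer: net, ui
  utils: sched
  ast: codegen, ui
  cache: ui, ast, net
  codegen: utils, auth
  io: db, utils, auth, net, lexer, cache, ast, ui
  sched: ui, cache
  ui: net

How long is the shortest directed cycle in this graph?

For each vertex v, BFS finds the shortest path from v back to v.
The shortest such closed walk is ast → codegen → utils → sched → cache → ast, length 5.

5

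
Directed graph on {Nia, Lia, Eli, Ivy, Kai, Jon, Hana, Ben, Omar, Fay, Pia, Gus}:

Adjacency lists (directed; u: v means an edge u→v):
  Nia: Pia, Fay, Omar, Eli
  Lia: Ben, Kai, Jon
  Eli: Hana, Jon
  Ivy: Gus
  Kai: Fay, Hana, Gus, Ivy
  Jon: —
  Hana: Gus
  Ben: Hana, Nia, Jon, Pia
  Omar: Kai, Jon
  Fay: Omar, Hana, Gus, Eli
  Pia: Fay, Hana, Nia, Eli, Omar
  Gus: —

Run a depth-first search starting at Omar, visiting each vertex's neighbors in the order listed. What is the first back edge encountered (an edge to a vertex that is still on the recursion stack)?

DFS from Omar (visiting each vertex's neighbors in the order listed); mark gray on enter, black on exit:
Omar gray
  Kai gray
    Fay gray
      Fay→Omar: Omar is gray → back edge
First back edge: Fay → Omar.

Fay->Omar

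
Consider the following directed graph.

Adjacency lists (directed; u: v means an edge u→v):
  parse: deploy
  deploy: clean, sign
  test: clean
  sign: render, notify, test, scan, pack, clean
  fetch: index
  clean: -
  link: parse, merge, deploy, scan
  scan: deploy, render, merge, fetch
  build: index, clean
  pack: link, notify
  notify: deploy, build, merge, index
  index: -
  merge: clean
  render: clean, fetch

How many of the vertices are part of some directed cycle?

7

A vertex is on a directed cycle iff it belongs to a strongly connected component of size ≥ 2 (or has a self-loop).
The vertices on cycles are {link, pack, scan, sign, parse, deploy, notify} — 7 in total.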